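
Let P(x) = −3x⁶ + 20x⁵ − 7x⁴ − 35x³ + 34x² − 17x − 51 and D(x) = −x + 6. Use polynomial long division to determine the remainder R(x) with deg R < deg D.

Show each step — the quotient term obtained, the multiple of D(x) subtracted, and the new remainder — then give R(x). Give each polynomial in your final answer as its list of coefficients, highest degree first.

Step 1: lead(−3x⁶ + 20x⁵ − 7x⁴ − 35x³ + 34x² − 17x − 51) ÷ lead(D) = −3x⁶ ÷ −x = 3x⁵. Subtract (3x⁵)·D = −3x⁶ + 18x⁵. Remainder: 2x⁵ − 7x⁴ − 35x³ + 34x² − 17x − 51.
Step 2: lead(2x⁵ − 7x⁴ − 35x³ + 34x² − 17x − 51) ÷ lead(D) = 2x⁵ ÷ −x = −2x⁴. Subtract (−2x⁴)·D = 2x⁵ − 12x⁴. Remainder: 5x⁴ − 35x³ + 34x² − 17x − 51.
Step 3: lead(5x⁴ − 35x³ + 34x² − 17x − 51) ÷ lead(D) = 5x⁴ ÷ −x = −5x³. Subtract (−5x³)·D = 5x⁴ − 30x³. Remainder: −5x³ + 34x² − 17x − 51.
Step 4: lead(−5x³ + 34x² − 17x − 51) ÷ lead(D) = −5x³ ÷ −x = 5x². Subtract (5x²)·D = −5x³ + 30x². Remainder: 4x² − 17x − 51.
Step 5: lead(4x² − 17x − 51) ÷ lead(D) = 4x² ÷ −x = −4x. Subtract (−4x)·D = 4x² − 24x. Remainder: 7x − 51.
Step 6: lead(7x − 51) ÷ lead(D) = 7x ÷ −x = −7. Subtract (−7)·D = 7x − 42. Remainder: −9.

R = [-9]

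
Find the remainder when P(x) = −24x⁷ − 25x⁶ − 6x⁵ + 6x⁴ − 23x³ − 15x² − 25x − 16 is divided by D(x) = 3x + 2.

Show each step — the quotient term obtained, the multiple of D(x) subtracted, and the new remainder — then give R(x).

R(x) = 2

Step 1: lead(−24x⁷ − 25x⁶ − 6x⁵ + 6x⁴ − 23x³ − 15x² − 25x − 16) ÷ lead(D) = −24x⁷ ÷ 3x = −8x⁶. Subtract (−8x⁶)·D = −24x⁷ − 16x⁶. Remainder: −9x⁶ − 6x⁵ + 6x⁴ − 23x³ − 15x² − 25x − 16.
Step 2: lead(−9x⁶ − 6x⁵ + 6x⁴ − 23x³ − 15x² − 25x − 16) ÷ lead(D) = −9x⁶ ÷ 3x = −3x⁵. Subtract (−3x⁵)·D = −9x⁶ − 6x⁵. Remainder: 6x⁴ − 23x³ − 15x² − 25x − 16.
Step 3: lead(6x⁴ − 23x³ − 15x² − 25x − 16) ÷ lead(D) = 6x⁴ ÷ 3x = 2x³. Subtract (2x³)·D = 6x⁴ + 4x³. Remainder: −27x³ − 15x² − 25x − 16.
Step 4: lead(−27x³ − 15x² − 25x − 16) ÷ lead(D) = −27x³ ÷ 3x = −9x². Subtract (−9x²)·D = −27x³ − 18x². Remainder: 3x² − 25x − 16.
Step 5: lead(3x² − 25x − 16) ÷ lead(D) = 3x² ÷ 3x = x. Subtract (x)·D = 3x² + 2x. Remainder: −27x − 16.
Step 6: lead(−27x − 16) ÷ lead(D) = −27x ÷ 3x = −9. Subtract (−9)·D = −27x − 18. Remainder: 2.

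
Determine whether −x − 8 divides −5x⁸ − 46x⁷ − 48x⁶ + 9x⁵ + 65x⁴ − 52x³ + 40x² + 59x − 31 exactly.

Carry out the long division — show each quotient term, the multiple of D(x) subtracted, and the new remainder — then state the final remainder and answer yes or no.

Step 1: lead(−5x⁸ − 46x⁷ − 48x⁶ + 9x⁵ + 65x⁴ − 52x³ + 40x² + 59x − 31) ÷ lead(D) = −5x⁸ ÷ −x = 5x⁷. Subtract (5x⁷)·D = −5x⁸ − 40x⁷. Remainder: −6x⁷ − 48x⁶ + 9x⁵ + 65x⁴ − 52x³ + 40x² + 59x − 31.
Step 2: lead(−6x⁷ − 48x⁶ + 9x⁵ + 65x⁴ − 52x³ + 40x² + 59x − 31) ÷ lead(D) = −6x⁷ ÷ −x = 6x⁶. Subtract (6x⁶)·D = −6x⁷ − 48x⁶. Remainder: 9x⁵ + 65x⁴ − 52x³ + 40x² + 59x − 31.
Step 3: lead(9x⁵ + 65x⁴ − 52x³ + 40x² + 59x − 31) ÷ lead(D) = 9x⁵ ÷ −x = −9x⁴. Subtract (−9x⁴)·D = 9x⁵ + 72x⁴. Remainder: −7x⁴ − 52x³ + 40x² + 59x − 31.
Step 4: lead(−7x⁴ − 52x³ + 40x² + 59x − 31) ÷ lead(D) = −7x⁴ ÷ −x = 7x³. Subtract (7x³)·D = −7x⁴ − 56x³. Remainder: 4x³ + 40x² + 59x − 31.
Step 5: lead(4x³ + 40x² + 59x − 31) ÷ lead(D) = 4x³ ÷ −x = −4x². Subtract (−4x²)·D = 4x³ + 32x². Remainder: 8x² + 59x − 31.
Step 6: lead(8x² + 59x − 31) ÷ lead(D) = 8x² ÷ −x = −8x. Subtract (−8x)·D = 8x² + 64x. Remainder: −5x − 31.
Step 7: lead(−5x − 31) ÷ lead(D) = −5x ÷ −x = 5. Subtract (5)·D = −5x − 40. Remainder: 9.

R(x) = 9, so D(x) is not a factor of P(x). no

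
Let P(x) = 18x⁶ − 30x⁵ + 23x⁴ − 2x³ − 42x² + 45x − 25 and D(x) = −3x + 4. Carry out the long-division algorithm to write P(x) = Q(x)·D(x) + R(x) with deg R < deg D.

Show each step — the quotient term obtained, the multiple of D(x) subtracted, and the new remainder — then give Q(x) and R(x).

Q(x) = −6x⁵ + 2x⁴ − 5x³ − 6x² + 6x − 7; R(x) = 3

Step 1: lead(18x⁶ − 30x⁵ + 23x⁴ − 2x³ − 42x² + 45x − 25) ÷ lead(D) = 18x⁶ ÷ −3x = −6x⁵. Subtract (−6x⁵)·D = 18x⁶ − 24x⁵. Remainder: −6x⁵ + 23x⁴ − 2x³ − 42x² + 45x − 25.
Step 2: lead(−6x⁵ + 23x⁴ − 2x³ − 42x² + 45x − 25) ÷ lead(D) = −6x⁵ ÷ −3x = 2x⁴. Subtract (2x⁴)·D = −6x⁵ + 8x⁴. Remainder: 15x⁴ − 2x³ − 42x² + 45x − 25.
Step 3: lead(15x⁴ − 2x³ − 42x² + 45x − 25) ÷ lead(D) = 15x⁴ ÷ −3x = −5x³. Subtract (−5x³)·D = 15x⁴ − 20x³. Remainder: 18x³ − 42x² + 45x − 25.
Step 4: lead(18x³ − 42x² + 45x − 25) ÷ lead(D) = 18x³ ÷ −3x = −6x². Subtract (−6x²)·D = 18x³ − 24x². Remainder: −18x² + 45x − 25.
Step 5: lead(−18x² + 45x − 25) ÷ lead(D) = −18x² ÷ −3x = 6x. Subtract (6x)·D = −18x² + 24x. Remainder: 21x − 25.
Step 6: lead(21x − 25) ÷ lead(D) = 21x ÷ −3x = −7. Subtract (−7)·D = 21x − 28. Remainder: 3.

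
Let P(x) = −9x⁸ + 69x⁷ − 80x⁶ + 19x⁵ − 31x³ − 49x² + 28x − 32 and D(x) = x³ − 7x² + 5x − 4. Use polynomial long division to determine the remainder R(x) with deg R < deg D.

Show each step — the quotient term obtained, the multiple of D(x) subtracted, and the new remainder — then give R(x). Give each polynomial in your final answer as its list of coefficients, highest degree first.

R = [0]

Step 1: lead(−9x⁸ + 69x⁷ − 80x⁶ + 19x⁵ − 31x³ − 49x² + 28x − 32) ÷ lead(D) = −9x⁸ ÷ x³ = −9x⁵. Subtract (−9x⁵)·D = −9x⁸ + 63x⁷ − 45x⁶ + 36x⁵. Remainder: 6x⁷ − 35x⁶ − 17x⁵ − 31x³ − 49x² + 28x − 32.
Step 2: lead(6x⁷ − 35x⁶ − 17x⁵ − 31x³ − 49x² + 28x − 32) ÷ lead(D) = 6x⁷ ÷ x³ = 6x⁴. Subtract (6x⁴)·D = 6x⁷ − 42x⁶ + 30x⁵ − 24x⁴. Remainder: 7x⁶ − 47x⁵ + 24x⁴ − 31x³ − 49x² + 28x − 32.
Step 3: lead(7x⁶ − 47x⁵ + 24x⁴ − 31x³ − 49x² + 28x − 32) ÷ lead(D) = 7x⁶ ÷ x³ = 7x³. Subtract (7x³)·D = 7x⁶ − 49x⁵ + 35x⁴ − 28x³. Remainder: 2x⁵ − 11x⁴ − 3x³ − 49x² + 28x − 32.
Step 4: lead(2x⁵ − 11x⁴ − 3x³ − 49x² + 28x − 32) ÷ lead(D) = 2x⁵ ÷ x³ = 2x². Subtract (2x²)·D = 2x⁵ − 14x⁴ + 10x³ − 8x². Remainder: 3x⁴ − 13x³ − 41x² + 28x − 32.
Step 5: lead(3x⁴ − 13x³ − 41x² + 28x − 32) ÷ lead(D) = 3x⁴ ÷ x³ = 3x. Subtract (3x)·D = 3x⁴ − 21x³ + 15x² − 12x. Remainder: 8x³ − 56x² + 40x − 32.
Step 6: lead(8x³ − 56x² + 40x − 32) ÷ lead(D) = 8x³ ÷ x³ = 8. Subtract (8)·D = 8x³ − 56x² + 40x − 32. Remainder: 0.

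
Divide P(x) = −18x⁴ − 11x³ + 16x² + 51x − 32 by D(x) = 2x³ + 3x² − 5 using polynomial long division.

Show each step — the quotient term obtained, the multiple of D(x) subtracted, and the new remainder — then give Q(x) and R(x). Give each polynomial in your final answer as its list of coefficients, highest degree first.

Step 1: lead(−18x⁴ − 11x³ + 16x² + 51x − 32) ÷ lead(D) = −18x⁴ ÷ 2x³ = −9x. Subtract (−9x)·D = −18x⁴ − 27x³ + 45x. Remainder: 16x³ + 16x² + 6x − 32.
Step 2: lead(16x³ + 16x² + 6x − 32) ÷ lead(D) = 16x³ ÷ 2x³ = 8. Subtract (8)·D = 16x³ + 24x² − 40. Remainder: −8x² + 6x + 8.

Q = [-9, 8]; R = [-8, 6, 8]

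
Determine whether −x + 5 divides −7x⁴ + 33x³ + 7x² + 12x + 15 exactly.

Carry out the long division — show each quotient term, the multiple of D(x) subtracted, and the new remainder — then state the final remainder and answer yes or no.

R(x) = 0, so D(x) is a factor of P(x). yes

Step 1: lead(−7x⁴ + 33x³ + 7x² + 12x + 15) ÷ lead(D) = −7x⁴ ÷ −x = 7x³. Subtract (7x³)·D = −7x⁴ + 35x³. Remainder: −2x³ + 7x² + 12x + 15.
Step 2: lead(−2x³ + 7x² + 12x + 15) ÷ lead(D) = −2x³ ÷ −x = 2x². Subtract (2x²)·D = −2x³ + 10x². Remainder: −3x² + 12x + 15.
Step 3: lead(−3x² + 12x + 15) ÷ lead(D) = −3x² ÷ −x = 3x. Subtract (3x)·D = −3x² + 15x. Remainder: −3x + 15.
Step 4: lead(−3x + 15) ÷ lead(D) = −3x ÷ −x = 3. Subtract (3)·D = −3x + 15. Remainder: 0.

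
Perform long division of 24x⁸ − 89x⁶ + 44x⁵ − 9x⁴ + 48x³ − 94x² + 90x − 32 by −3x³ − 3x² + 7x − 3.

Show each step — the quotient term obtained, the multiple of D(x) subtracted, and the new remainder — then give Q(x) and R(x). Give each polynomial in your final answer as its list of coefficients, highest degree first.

Step 1: lead(24x⁸ − 89x⁶ + 44x⁵ − 9x⁴ + 48x³ − 94x² + 90x − 32) ÷ lead(D) = 24x⁸ ÷ −3x³ = −8x⁵. Subtract (−8x⁵)·D = 24x⁸ + 24x⁷ − 56x⁶ + 24x⁵. Remainder: −24x⁷ − 33x⁶ + 20x⁵ − 9x⁴ + 48x³ − 94x² + 90x − 32.
Step 2: lead(−24x⁷ − 33x⁶ + 20x⁵ − 9x⁴ + 48x³ − 94x² + 90x − 32) ÷ lead(D) = −24x⁷ ÷ −3x³ = 8x⁴. Subtract (8x⁴)·D = −24x⁷ − 24x⁶ + 56x⁵ − 24x⁴. Remainder: −9x⁶ − 36x⁵ + 15x⁴ + 48x³ − 94x² + 90x − 32.
Step 3: lead(−9x⁶ − 36x⁵ + 15x⁴ + 48x³ − 94x² + 90x − 32) ÷ lead(D) = −9x⁶ ÷ −3x³ = 3x³. Subtract (3x³)·D = −9x⁶ − 9x⁵ + 21x⁴ − 9x³. Remainder: −27x⁵ − 6x⁴ + 57x³ − 94x² + 90x − 32.
Step 4: lead(−27x⁵ − 6x⁴ + 57x³ − 94x² + 90x − 32) ÷ lead(D) = −27x⁵ ÷ −3x³ = 9x². Subtract (9x²)·D = −27x⁵ − 27x⁴ + 63x³ − 27x². Remainder: 21x⁴ − 6x³ − 67x² + 90x − 32.
Step 5: lead(21x⁴ − 6x³ − 67x² + 90x − 32) ÷ lead(D) = 21x⁴ ÷ −3x³ = −7x. Subtract (−7x)·D = 21x⁴ + 21x³ − 49x² + 21x. Remainder: −27x³ − 18x² + 69x − 32.
Step 6: lead(−27x³ − 18x² + 69x − 32) ÷ lead(D) = −27x³ ÷ −3x³ = 9. Subtract (9)·D = −27x³ − 27x² + 63x − 27. Remainder: 9x² + 6x − 5.

Q = [-8, 8, 3, 9, -7, 9]; R = [9, 6, -5]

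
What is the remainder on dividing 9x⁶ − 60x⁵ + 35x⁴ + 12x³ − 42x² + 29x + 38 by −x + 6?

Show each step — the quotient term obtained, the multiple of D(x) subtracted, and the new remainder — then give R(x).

Step 1: lead(9x⁶ − 60x⁵ + 35x⁴ + 12x³ − 42x² + 29x + 38) ÷ lead(D) = 9x⁶ ÷ −x = −9x⁵. Subtract (−9x⁵)·D = 9x⁶ − 54x⁵. Remainder: −6x⁵ + 35x⁴ + 12x³ − 42x² + 29x + 38.
Step 2: lead(−6x⁵ + 35x⁴ + 12x³ − 42x² + 29x + 38) ÷ lead(D) = −6x⁵ ÷ −x = 6x⁴. Subtract (6x⁴)·D = −6x⁵ + 36x⁴. Remainder: −x⁴ + 12x³ − 42x² + 29x + 38.
Step 3: lead(−x⁴ + 12x³ − 42x² + 29x + 38) ÷ lead(D) = −x⁴ ÷ −x = x³. Subtract (x³)·D = −x⁴ + 6x³. Remainder: 6x³ − 42x² + 29x + 38.
Step 4: lead(6x³ − 42x² + 29x + 38) ÷ lead(D) = 6x³ ÷ −x = −6x². Subtract (−6x²)·D = 6x³ − 36x². Remainder: −6x² + 29x + 38.
Step 5: lead(−6x² + 29x + 38) ÷ lead(D) = −6x² ÷ −x = 6x. Subtract (6x)·D = −6x² + 36x. Remainder: −7x + 38.
Step 6: lead(−7x + 38) ÷ lead(D) = −7x ÷ −x = 7. Subtract (7)·D = −7x + 42. Remainder: −4.

R(x) = −4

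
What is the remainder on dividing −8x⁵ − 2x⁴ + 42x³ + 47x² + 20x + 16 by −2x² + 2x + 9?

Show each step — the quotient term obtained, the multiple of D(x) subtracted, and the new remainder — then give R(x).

R(x) = 7

Step 1: lead(−8x⁵ − 2x⁴ + 42x³ + 47x² + 20x + 16) ÷ lead(D) = −8x⁵ ÷ −2x² = 4x³. Subtract (4x³)·D = −8x⁵ + 8x⁴ + 36x³. Remainder: −10x⁴ + 6x³ + 47x² + 20x + 16.
Step 2: lead(−10x⁴ + 6x³ + 47x² + 20x + 16) ÷ lead(D) = −10x⁴ ÷ −2x² = 5x². Subtract (5x²)·D = −10x⁴ + 10x³ + 45x². Remainder: −4x³ + 2x² + 20x + 16.
Step 3: lead(−4x³ + 2x² + 20x + 16) ÷ lead(D) = −4x³ ÷ −2x² = 2x. Subtract (2x)·D = −4x³ + 4x² + 18x. Remainder: −2x² + 2x + 16.
Step 4: lead(−2x² + 2x + 16) ÷ lead(D) = −2x² ÷ −2x² = 1. Subtract (1)·D = −2x² + 2x + 9. Remainder: 7.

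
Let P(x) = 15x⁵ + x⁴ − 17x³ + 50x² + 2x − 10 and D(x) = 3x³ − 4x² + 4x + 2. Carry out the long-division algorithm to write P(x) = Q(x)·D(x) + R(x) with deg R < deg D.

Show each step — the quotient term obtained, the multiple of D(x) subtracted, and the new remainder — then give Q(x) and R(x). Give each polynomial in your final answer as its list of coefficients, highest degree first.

Step 1: lead(15x⁵ + x⁴ − 17x³ + 50x² + 2x − 10) ÷ lead(D) = 15x⁵ ÷ 3x³ = 5x². Subtract (5x²)·D = 15x⁵ − 20x⁴ + 20x³ + 10x². Remainder: 21x⁴ − 37x³ + 40x² + 2x − 10.
Step 2: lead(21x⁴ − 37x³ + 40x² + 2x − 10) ÷ lead(D) = 21x⁴ ÷ 3x³ = 7x. Subtract (7x)·D = 21x⁴ − 28x³ + 28x² + 14x. Remainder: −9x³ + 12x² − 12x − 10.
Step 3: lead(−9x³ + 12x² − 12x − 10) ÷ lead(D) = −9x³ ÷ 3x³ = −3. Subtract (−3)·D = −9x³ + 12x² − 12x − 6. Remainder: −4.

Q = [5, 7, -3]; R = [-4]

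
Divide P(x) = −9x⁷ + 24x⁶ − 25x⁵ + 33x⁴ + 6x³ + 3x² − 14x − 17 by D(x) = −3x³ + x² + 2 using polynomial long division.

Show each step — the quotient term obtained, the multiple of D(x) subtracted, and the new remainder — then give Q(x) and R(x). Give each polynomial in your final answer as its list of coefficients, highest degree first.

Q = [3, -7, 6, -7, -9]; R = [1]

Step 1: lead(−9x⁷ + 24x⁶ − 25x⁵ + 33x⁴ + 6x³ + 3x² − 14x − 17) ÷ lead(D) = −9x⁷ ÷ −3x³ = 3x⁴. Subtract (3x⁴)·D = −9x⁷ + 3x⁶ + 6x⁴. Remainder: 21x⁶ − 25x⁵ + 27x⁴ + 6x³ + 3x² − 14x − 17.
Step 2: lead(21x⁶ − 25x⁵ + 27x⁴ + 6x³ + 3x² − 14x − 17) ÷ lead(D) = 21x⁶ ÷ −3x³ = −7x³. Subtract (−7x³)·D = 21x⁶ − 7x⁵ − 14x³. Remainder: −18x⁵ + 27x⁴ + 20x³ + 3x² − 14x − 17.
Step 3: lead(−18x⁵ + 27x⁴ + 20x³ + 3x² − 14x − 17) ÷ lead(D) = −18x⁵ ÷ −3x³ = 6x². Subtract (6x²)·D = −18x⁵ + 6x⁴ + 12x². Remainder: 21x⁴ + 20x³ − 9x² − 14x − 17.
Step 4: lead(21x⁴ + 20x³ − 9x² − 14x − 17) ÷ lead(D) = 21x⁴ ÷ −3x³ = −7x. Subtract (−7x)·D = 21x⁴ − 7x³ − 14x. Remainder: 27x³ − 9x² − 17.
Step 5: lead(27x³ − 9x² − 17) ÷ lead(D) = 27x³ ÷ −3x³ = −9. Subtract (−9)·D = 27x³ − 9x² − 18. Remainder: 1.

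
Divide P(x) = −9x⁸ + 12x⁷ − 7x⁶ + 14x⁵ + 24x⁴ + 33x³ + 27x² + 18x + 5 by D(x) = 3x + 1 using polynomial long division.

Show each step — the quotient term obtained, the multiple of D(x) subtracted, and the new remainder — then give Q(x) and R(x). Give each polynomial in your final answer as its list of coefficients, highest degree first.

Q = [-3, 5, -4, 6, 6, 9, 6, 4]; R = [1]

Step 1: lead(−9x⁸ + 12x⁷ − 7x⁶ + 14x⁵ + 24x⁴ + 33x³ + 27x² + 18x + 5) ÷ lead(D) = −9x⁸ ÷ 3x = −3x⁷. Subtract (−3x⁷)·D = −9x⁸ − 3x⁷. Remainder: 15x⁷ − 7x⁶ + 14x⁵ + 24x⁴ + 33x³ + 27x² + 18x + 5.
Step 2: lead(15x⁷ − 7x⁶ + 14x⁵ + 24x⁴ + 33x³ + 27x² + 18x + 5) ÷ lead(D) = 15x⁷ ÷ 3x = 5x⁶. Subtract (5x⁶)·D = 15x⁷ + 5x⁶. Remainder: −12x⁶ + 14x⁵ + 24x⁴ + 33x³ + 27x² + 18x + 5.
Step 3: lead(−12x⁶ + 14x⁵ + 24x⁴ + 33x³ + 27x² + 18x + 5) ÷ lead(D) = −12x⁶ ÷ 3x = −4x⁵. Subtract (−4x⁵)·D = −12x⁶ − 4x⁵. Remainder: 18x⁵ + 24x⁴ + 33x³ + 27x² + 18x + 5.
Step 4: lead(18x⁵ + 24x⁴ + 33x³ + 27x² + 18x + 5) ÷ lead(D) = 18x⁵ ÷ 3x = 6x⁴. Subtract (6x⁴)·D = 18x⁵ + 6x⁴. Remainder: 18x⁴ + 33x³ + 27x² + 18x + 5.
Step 5: lead(18x⁴ + 33x³ + 27x² + 18x + 5) ÷ lead(D) = 18x⁴ ÷ 3x = 6x³. Subtract (6x³)·D = 18x⁴ + 6x³. Remainder: 27x³ + 27x² + 18x + 5.
Step 6: lead(27x³ + 27x² + 18x + 5) ÷ lead(D) = 27x³ ÷ 3x = 9x². Subtract (9x²)·D = 27x³ + 9x². Remainder: 18x² + 18x + 5.
Step 7: lead(18x² + 18x + 5) ÷ lead(D) = 18x² ÷ 3x = 6x. Subtract (6x)·D = 18x² + 6x. Remainder: 12x + 5.
Step 8: lead(12x + 5) ÷ lead(D) = 12x ÷ 3x = 4. Subtract (4)·D = 12x + 4. Remainder: 1.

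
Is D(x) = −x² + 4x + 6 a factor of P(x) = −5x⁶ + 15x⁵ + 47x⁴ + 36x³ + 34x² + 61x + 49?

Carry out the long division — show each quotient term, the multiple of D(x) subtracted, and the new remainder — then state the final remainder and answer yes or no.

R(x) = −7x + 1, so D(x) is not a factor of P(x). no

Step 1: lead(−5x⁶ + 15x⁵ + 47x⁴ + 36x³ + 34x² + 61x + 49) ÷ lead(D) = −5x⁶ ÷ −x² = 5x⁴. Subtract (5x⁴)·D = −5x⁶ + 20x⁵ + 30x⁴. Remainder: −5x⁵ + 17x⁴ + 36x³ + 34x² + 61x + 49.
Step 2: lead(−5x⁵ + 17x⁴ + 36x³ + 34x² + 61x + 49) ÷ lead(D) = −5x⁵ ÷ −x² = 5x³. Subtract (5x³)·D = −5x⁵ + 20x⁴ + 30x³. Remainder: −3x⁴ + 6x³ + 34x² + 61x + 49.
Step 3: lead(−3x⁴ + 6x³ + 34x² + 61x + 49) ÷ lead(D) = −3x⁴ ÷ −x² = 3x². Subtract (3x²)·D = −3x⁴ + 12x³ + 18x². Remainder: −6x³ + 16x² + 61x + 49.
Step 4: lead(−6x³ + 16x² + 61x + 49) ÷ lead(D) = −6x³ ÷ −x² = 6x. Subtract (6x)·D = −6x³ + 24x² + 36x. Remainder: −8x² + 25x + 49.
Step 5: lead(−8x² + 25x + 49) ÷ lead(D) = −8x² ÷ −x² = 8. Subtract (8)·D = −8x² + 32x + 48. Remainder: −7x + 1.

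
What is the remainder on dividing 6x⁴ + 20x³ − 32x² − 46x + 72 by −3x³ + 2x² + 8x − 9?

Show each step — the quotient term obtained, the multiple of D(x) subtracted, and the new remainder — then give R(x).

Step 1: lead(6x⁴ + 20x³ − 32x² − 46x + 72) ÷ lead(D) = 6x⁴ ÷ −3x³ = −2x. Subtract (−2x)·D = 6x⁴ − 4x³ − 16x² + 18x. Remainder: 24x³ − 16x² − 64x + 72.
Step 2: lead(24x³ − 16x² − 64x + 72) ÷ lead(D) = 24x³ ÷ −3x³ = −8. Subtract (−8)·D = 24x³ − 16x² − 64x + 72. Remainder: 0.

R(x) = 0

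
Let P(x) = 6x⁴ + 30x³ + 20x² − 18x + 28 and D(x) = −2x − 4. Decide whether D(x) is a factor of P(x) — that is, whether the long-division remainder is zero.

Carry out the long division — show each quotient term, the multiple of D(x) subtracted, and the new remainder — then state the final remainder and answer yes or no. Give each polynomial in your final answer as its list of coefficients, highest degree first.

Step 1: lead(6x⁴ + 30x³ + 20x² − 18x + 28) ÷ lead(D) = 6x⁴ ÷ −2x = −3x³. Subtract (−3x³)·D = 6x⁴ + 12x³. Remainder: 18x³ + 20x² − 18x + 28.
Step 2: lead(18x³ + 20x² − 18x + 28) ÷ lead(D) = 18x³ ÷ −2x = −9x². Subtract (−9x²)·D = 18x³ + 36x². Remainder: −16x² − 18x + 28.
Step 3: lead(−16x² − 18x + 28) ÷ lead(D) = −16x² ÷ −2x = 8x. Subtract (8x)·D = −16x² − 32x. Remainder: 14x + 28.
Step 4: lead(14x + 28) ÷ lead(D) = 14x ÷ −2x = −7. Subtract (−7)·D = 14x + 28. Remainder: 0.

R = [0], so D(x) is a factor of P(x). yes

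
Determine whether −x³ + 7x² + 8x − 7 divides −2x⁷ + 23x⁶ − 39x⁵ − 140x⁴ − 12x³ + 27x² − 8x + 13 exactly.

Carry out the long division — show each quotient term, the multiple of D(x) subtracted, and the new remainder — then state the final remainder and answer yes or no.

Step 1: lead(−2x⁷ + 23x⁶ − 39x⁵ − 140x⁴ − 12x³ + 27x² − 8x + 13) ÷ lead(D) = −2x⁷ ÷ −x³ = 2x⁴. Subtract (2x⁴)·D = −2x⁷ + 14x⁶ + 16x⁵ − 14x⁴. Remainder: 9x⁶ − 55x⁵ − 126x⁴ − 12x³ + 27x² − 8x + 13.
Step 2: lead(9x⁶ − 55x⁵ − 126x⁴ − 12x³ + 27x² − 8x + 13) ÷ lead(D) = 9x⁶ ÷ −x³ = −9x³. Subtract (−9x³)·D = 9x⁶ − 63x⁵ − 72x⁴ + 63x³. Remainder: 8x⁵ − 54x⁴ − 75x³ + 27x² − 8x + 13.
Step 3: lead(8x⁵ − 54x⁴ − 75x³ + 27x² − 8x + 13) ÷ lead(D) = 8x⁵ ÷ −x³ = −8x². Subtract (−8x²)·D = 8x⁵ − 56x⁴ − 64x³ + 56x². Remainder: 2x⁴ − 11x³ − 29x² − 8x + 13.
Step 4: lead(2x⁴ − 11x³ − 29x² − 8x + 13) ÷ lead(D) = 2x⁴ ÷ −x³ = −2x. Subtract (−2x)·D = 2x⁴ − 14x³ − 16x² + 14x. Remainder: 3x³ − 13x² − 22x + 13.
Step 5: lead(3x³ − 13x² − 22x + 13) ÷ lead(D) = 3x³ ÷ −x³ = −3. Subtract (−3)·D = 3x³ − 21x² − 24x + 21. Remainder: 8x² + 2x − 8.

R(x) = 8x² + 2x − 8, so D(x) is not a factor of P(x). no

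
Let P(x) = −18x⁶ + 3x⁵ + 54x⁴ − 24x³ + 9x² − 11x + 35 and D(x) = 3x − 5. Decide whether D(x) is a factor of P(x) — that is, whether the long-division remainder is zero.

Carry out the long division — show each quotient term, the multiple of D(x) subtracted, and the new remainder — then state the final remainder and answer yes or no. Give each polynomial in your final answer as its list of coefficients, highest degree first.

Step 1: lead(−18x⁶ + 3x⁵ + 54x⁴ − 24x³ + 9x² − 11x + 35) ÷ lead(D) = −18x⁶ ÷ 3x = −6x⁵. Subtract (−6x⁵)·D = −18x⁶ + 30x⁵. Remainder: −27x⁵ + 54x⁴ − 24x³ + 9x² − 11x + 35.
Step 2: lead(−27x⁵ + 54x⁴ − 24x³ + 9x² − 11x + 35) ÷ lead(D) = −27x⁵ ÷ 3x = −9x⁴. Subtract (−9x⁴)·D = −27x⁵ + 45x⁴. Remainder: 9x⁴ − 24x³ + 9x² − 11x + 35.
Step 3: lead(9x⁴ − 24x³ + 9x² − 11x + 35) ÷ lead(D) = 9x⁴ ÷ 3x = 3x³. Subtract (3x³)·D = 9x⁴ − 15x³. Remainder: −9x³ + 9x² − 11x + 35.
Step 4: lead(−9x³ + 9x² − 11x + 35) ÷ lead(D) = −9x³ ÷ 3x = −3x². Subtract (−3x²)·D = −9x³ + 15x². Remainder: −6x² − 11x + 35.
Step 5: lead(−6x² − 11x + 35) ÷ lead(D) = −6x² ÷ 3x = −2x. Subtract (−2x)·D = −6x² + 10x. Remainder: −21x + 35.
Step 6: lead(−21x + 35) ÷ lead(D) = −21x ÷ 3x = −7. Subtract (−7)·D = −21x + 35. Remainder: 0.

R = [0], so D(x) is a factor of P(x). yes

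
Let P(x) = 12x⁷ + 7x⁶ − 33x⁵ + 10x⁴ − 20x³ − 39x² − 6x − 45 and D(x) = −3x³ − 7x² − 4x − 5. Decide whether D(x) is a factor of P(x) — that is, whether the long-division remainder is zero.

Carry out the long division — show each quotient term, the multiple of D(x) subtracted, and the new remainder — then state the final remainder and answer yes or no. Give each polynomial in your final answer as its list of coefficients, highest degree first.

Step 1: lead(12x⁷ + 7x⁶ − 33x⁵ + 10x⁴ − 20x³ − 39x² − 6x − 45) ÷ lead(D) = 12x⁷ ÷ −3x³ = −4x⁴. Subtract (−4x⁴)·D = 12x⁷ + 28x⁶ + 16x⁵ + 20x⁴. Remainder: −21x⁶ − 49x⁵ − 10x⁴ − 20x³ − 39x² − 6x − 45.
Step 2: lead(−21x⁶ − 49x⁵ − 10x⁴ − 20x³ − 39x² − 6x − 45) ÷ lead(D) = −21x⁶ ÷ −3x³ = 7x³. Subtract (7x³)·D = −21x⁶ − 49x⁵ − 28x⁴ − 35x³. Remainder: 18x⁴ + 15x³ − 39x² − 6x − 45.
Step 3: lead(18x⁴ + 15x³ − 39x² − 6x − 45) ÷ lead(D) = 18x⁴ ÷ −3x³ = −6x. Subtract (−6x)·D = 18x⁴ + 42x³ + 24x² + 30x. Remainder: −27x³ − 63x² − 36x − 45.
Step 4: lead(−27x³ − 63x² − 36x − 45) ÷ lead(D) = −27x³ ÷ −3x³ = 9. Subtract (9)·D = −27x³ − 63x² − 36x − 45. Remainder: 0.

R = [0], so D(x) is a factor of P(x). yes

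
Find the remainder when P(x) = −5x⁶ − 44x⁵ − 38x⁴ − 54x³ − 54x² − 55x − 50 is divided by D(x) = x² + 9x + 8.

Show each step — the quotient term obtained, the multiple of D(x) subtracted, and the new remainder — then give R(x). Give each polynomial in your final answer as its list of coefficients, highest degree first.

R = [6]

Step 1: lead(−5x⁶ − 44x⁵ − 38x⁴ − 54x³ − 54x² − 55x − 50) ÷ lead(D) = −5x⁶ ÷ x² = −5x⁴. Subtract (−5x⁴)·D = −5x⁶ − 45x⁵ − 40x⁴. Remainder: x⁵ + 2x⁴ − 54x³ − 54x² − 55x − 50.
Step 2: lead(x⁵ + 2x⁴ − 54x³ − 54x² − 55x − 50) ÷ lead(D) = x⁵ ÷ x² = x³. Subtract (x³)·D = x⁵ + 9x⁴ + 8x³. Remainder: −7x⁴ − 62x³ − 54x² − 55x − 50.
Step 3: lead(−7x⁴ − 62x³ − 54x² − 55x − 50) ÷ lead(D) = −7x⁴ ÷ x² = −7x². Subtract (−7x²)·D = −7x⁴ − 63x³ − 56x². Remainder: x³ + 2x² − 55x − 50.
Step 4: lead(x³ + 2x² − 55x − 50) ÷ lead(D) = x³ ÷ x² = x. Subtract (x)·D = x³ + 9x² + 8x. Remainder: −7x² − 63x − 50.
Step 5: lead(−7x² − 63x − 50) ÷ lead(D) = −7x² ÷ x² = −7. Subtract (−7)·D = −7x² − 63x − 56. Remainder: 6.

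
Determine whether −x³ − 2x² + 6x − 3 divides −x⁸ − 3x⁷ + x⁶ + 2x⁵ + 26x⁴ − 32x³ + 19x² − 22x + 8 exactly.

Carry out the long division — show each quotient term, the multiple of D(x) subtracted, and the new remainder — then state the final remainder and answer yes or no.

R(x) = 5x − 7, so D(x) is not a factor of P(x). no

Step 1: lead(−x⁸ − 3x⁷ + x⁶ + 2x⁵ + 26x⁴ − 32x³ + 19x² − 22x + 8) ÷ lead(D) = −x⁸ ÷ −x³ = x⁵. Subtract (x⁵)·D = −x⁸ − 2x⁷ + 6x⁶ − 3x⁵. Remainder: −x⁷ − 5x⁶ + 5x⁵ + 26x⁴ − 32x³ + 19x² − 22x + 8.
Step 2: lead(−x⁷ − 5x⁶ + 5x⁵ + 26x⁴ − 32x³ + 19x² − 22x + 8) ÷ lead(D) = −x⁷ ÷ −x³ = x⁴. Subtract (x⁴)·D = −x⁷ − 2x⁶ + 6x⁵ − 3x⁴. Remainder: −3x⁶ − x⁵ + 29x⁴ − 32x³ + 19x² − 22x + 8.
Step 3: lead(−3x⁶ − x⁵ + 29x⁴ − 32x³ + 19x² − 22x + 8) ÷ lead(D) = −3x⁶ ÷ −x³ = 3x³. Subtract (3x³)·D = −3x⁶ − 6x⁵ + 18x⁴ − 9x³. Remainder: 5x⁵ + 11x⁴ − 23x³ + 19x² − 22x + 8.
Step 4: lead(5x⁵ + 11x⁴ − 23x³ + 19x² − 22x + 8) ÷ lead(D) = 5x⁵ ÷ −x³ = −5x². Subtract (−5x²)·D = 5x⁵ + 10x⁴ − 30x³ + 15x². Remainder: x⁴ + 7x³ + 4x² − 22x + 8.
Step 5: lead(x⁴ + 7x³ + 4x² − 22x + 8) ÷ lead(D) = x⁴ ÷ −x³ = −x. Subtract (−x)·D = x⁴ + 2x³ − 6x² + 3x. Remainder: 5x³ + 10x² − 25x + 8.
Step 6: lead(5x³ + 10x² − 25x + 8) ÷ lead(D) = 5x³ ÷ −x³ = −5. Subtract (−5)·D = 5x³ + 10x² − 30x + 15. Remainder: 5x − 7.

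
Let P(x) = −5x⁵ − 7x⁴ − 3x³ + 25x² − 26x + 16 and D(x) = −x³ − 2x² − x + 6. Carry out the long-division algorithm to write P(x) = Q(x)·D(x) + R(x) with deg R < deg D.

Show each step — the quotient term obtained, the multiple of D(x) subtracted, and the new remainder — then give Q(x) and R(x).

Q(x) = 5x² − 3x + 4; R(x) = −4x − 8

Step 1: lead(−5x⁵ − 7x⁴ − 3x³ + 25x² − 26x + 16) ÷ lead(D) = −5x⁵ ÷ −x³ = 5x². Subtract (5x²)·D = −5x⁵ − 10x⁴ − 5x³ + 30x². Remainder: 3x⁴ + 2x³ − 5x² − 26x + 16.
Step 2: lead(3x⁴ + 2x³ − 5x² − 26x + 16) ÷ lead(D) = 3x⁴ ÷ −x³ = −3x. Subtract (−3x)·D = 3x⁴ + 6x³ + 3x² − 18x. Remainder: −4x³ − 8x² − 8x + 16.
Step 3: lead(−4x³ − 8x² − 8x + 16) ÷ lead(D) = −4x³ ÷ −x³ = 4. Subtract (4)·D = −4x³ − 8x² − 4x + 24. Remainder: −4x − 8.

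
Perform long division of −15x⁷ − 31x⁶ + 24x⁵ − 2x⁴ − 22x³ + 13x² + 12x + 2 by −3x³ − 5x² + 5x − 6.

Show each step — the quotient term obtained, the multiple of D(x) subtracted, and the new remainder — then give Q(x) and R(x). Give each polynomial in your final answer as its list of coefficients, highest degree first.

Step 1: lead(−15x⁷ − 31x⁶ + 24x⁵ − 2x⁴ − 22x³ + 13x² + 12x + 2) ÷ lead(D) = −15x⁷ ÷ −3x³ = 5x⁴. Subtract (5x⁴)·D = −15x⁷ − 25x⁶ + 25x⁵ − 30x⁴. Remainder: −6x⁶ − x⁵ + 28x⁴ − 22x³ + 13x² + 12x + 2.
Step 2: lead(−6x⁶ − x⁵ + 28x⁴ − 22x³ + 13x² + 12x + 2) ÷ lead(D) = −6x⁶ ÷ −3x³ = 2x³. Subtract (2x³)·D = −6x⁶ − 10x⁵ + 10x⁴ − 12x³. Remainder: 9x⁵ + 18x⁴ − 10x³ + 13x² + 12x + 2.
Step 3: lead(9x⁵ + 18x⁴ − 10x³ + 13x² + 12x + 2) ÷ lead(D) = 9x⁵ ÷ −3x³ = −3x². Subtract (−3x²)·D = 9x⁵ + 15x⁴ − 15x³ + 18x². Remainder: 3x⁴ + 5x³ − 5x² + 12x + 2.
Step 4: lead(3x⁴ + 5x³ − 5x² + 12x + 2) ÷ lead(D) = 3x⁴ ÷ −3x³ = −x. Subtract (−x)·D = 3x⁴ + 5x³ − 5x² + 6x. Remainder: 6x + 2.

Q = [5, 2, -3, -1, 0]; R = [6, 2]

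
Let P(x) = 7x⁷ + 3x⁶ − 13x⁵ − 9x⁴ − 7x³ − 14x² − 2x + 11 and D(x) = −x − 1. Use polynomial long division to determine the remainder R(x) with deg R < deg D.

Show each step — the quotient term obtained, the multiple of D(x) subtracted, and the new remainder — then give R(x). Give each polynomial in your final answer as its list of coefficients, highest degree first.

Step 1: lead(7x⁷ + 3x⁶ − 13x⁵ − 9x⁴ − 7x³ − 14x² − 2x + 11) ÷ lead(D) = 7x⁷ ÷ −x = −7x⁶. Subtract (−7x⁶)·D = 7x⁷ + 7x⁶. Remainder: −4x⁶ − 13x⁵ − 9x⁴ − 7x³ − 14x² − 2x + 11.
Step 2: lead(−4x⁶ − 13x⁵ − 9x⁴ − 7x³ − 14x² − 2x + 11) ÷ lead(D) = −4x⁶ ÷ −x = 4x⁵. Subtract (4x⁵)·D = −4x⁶ − 4x⁵. Remainder: −9x⁵ − 9x⁴ − 7x³ − 14x² − 2x + 11.
Step 3: lead(−9x⁵ − 9x⁴ − 7x³ − 14x² − 2x + 11) ÷ lead(D) = −9x⁵ ÷ −x = 9x⁴. Subtract (9x⁴)·D = −9x⁵ − 9x⁴. Remainder: −7x³ − 14x² − 2x + 11.
Step 4: lead(−7x³ − 14x² − 2x + 11) ÷ lead(D) = −7x³ ÷ −x = 7x². Subtract (7x²)·D = −7x³ − 7x². Remainder: −7x² − 2x + 11.
Step 5: lead(−7x² − 2x + 11) ÷ lead(D) = −7x² ÷ −x = 7x. Subtract (7x)·D = −7x² − 7x. Remainder: 5x + 11.
Step 6: lead(5x + 11) ÷ lead(D) = 5x ÷ −x = −5. Subtract (−5)·D = 5x + 5. Remainder: 6.

R = [6]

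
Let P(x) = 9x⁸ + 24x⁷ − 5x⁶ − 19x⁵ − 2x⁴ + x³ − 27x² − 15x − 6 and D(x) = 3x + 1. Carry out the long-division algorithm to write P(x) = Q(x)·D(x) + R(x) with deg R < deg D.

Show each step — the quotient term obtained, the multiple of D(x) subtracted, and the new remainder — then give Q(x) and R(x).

Step 1: lead(9x⁸ + 24x⁷ − 5x⁶ − 19x⁵ − 2x⁴ + x³ − 27x² − 15x − 6) ÷ lead(D) = 9x⁸ ÷ 3x = 3x⁷. Subtract (3x⁷)·D = 9x⁸ + 3x⁷. Remainder: 21x⁷ − 5x⁶ − 19x⁵ − 2x⁴ + x³ − 27x² − 15x − 6.
Step 2: lead(21x⁷ − 5x⁶ − 19x⁵ − 2x⁴ + x³ − 27x² − 15x − 6) ÷ lead(D) = 21x⁷ ÷ 3x = 7x⁶. Subtract (7x⁶)·D = 21x⁷ + 7x⁶. Remainder: −12x⁶ − 19x⁵ − 2x⁴ + x³ − 27x² − 15x − 6.
Step 3: lead(−12x⁶ − 19x⁵ − 2x⁴ + x³ − 27x² − 15x − 6) ÷ lead(D) = −12x⁶ ÷ 3x = −4x⁵. Subtract (−4x⁵)·D = −12x⁶ − 4x⁵. Remainder: −15x⁵ − 2x⁴ + x³ − 27x² − 15x − 6.
Step 4: lead(−15x⁵ − 2x⁴ + x³ − 27x² − 15x − 6) ÷ lead(D) = −15x⁵ ÷ 3x = −5x⁴. Subtract (−5x⁴)·D = −15x⁵ − 5x⁴. Remainder: 3x⁴ + x³ − 27x² − 15x − 6.
Step 5: lead(3x⁴ + x³ − 27x² − 15x − 6) ÷ lead(D) = 3x⁴ ÷ 3x = x³. Subtract (x³)·D = 3x⁴ + x³. Remainder: −27x² − 15x − 6.
Step 6: lead(−27x² − 15x − 6) ÷ lead(D) = −27x² ÷ 3x = −9x. Subtract (−9x)·D = −27x² − 9x. Remainder: −6x − 6.
Step 7: lead(−6x − 6) ÷ lead(D) = −6x ÷ 3x = −2. Subtract (−2)·D = −6x − 2. Remainder: −4.

Q(x) = 3x⁷ + 7x⁶ − 4x⁵ − 5x⁴ + x³ − 9x − 2; R(x) = −4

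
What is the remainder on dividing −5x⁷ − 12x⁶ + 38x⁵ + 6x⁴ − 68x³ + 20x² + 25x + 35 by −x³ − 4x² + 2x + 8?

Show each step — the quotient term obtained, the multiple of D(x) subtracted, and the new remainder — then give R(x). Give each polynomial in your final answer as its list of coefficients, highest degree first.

R = [1, 3]

Step 1: lead(−5x⁷ − 12x⁶ + 38x⁵ + 6x⁴ − 68x³ + 20x² + 25x + 35) ÷ lead(D) = −5x⁷ ÷ −x³ = 5x⁴. Subtract (5x⁴)·D = −5x⁷ − 20x⁶ + 10x⁵ + 40x⁴. Remainder: 8x⁶ + 28x⁵ − 34x⁴ − 68x³ + 20x² + 25x + 35.
Step 2: lead(8x⁶ + 28x⁵ − 34x⁴ − 68x³ + 20x² + 25x + 35) ÷ lead(D) = 8x⁶ ÷ −x³ = −8x³. Subtract (−8x³)·D = 8x⁶ + 32x⁵ − 16x⁴ − 64x³. Remainder: −4x⁵ − 18x⁴ − 4x³ + 20x² + 25x + 35.
Step 3: lead(−4x⁵ − 18x⁴ − 4x³ + 20x² + 25x + 35) ÷ lead(D) = −4x⁵ ÷ −x³ = 4x². Subtract (4x²)·D = −4x⁵ − 16x⁴ + 8x³ + 32x². Remainder: −2x⁴ − 12x³ − 12x² + 25x + 35.
Step 4: lead(−2x⁴ − 12x³ − 12x² + 25x + 35) ÷ lead(D) = −2x⁴ ÷ −x³ = 2x. Subtract (2x)·D = −2x⁴ − 8x³ + 4x² + 16x. Remainder: −4x³ − 16x² + 9x + 35.
Step 5: lead(−4x³ − 16x² + 9x + 35) ÷ lead(D) = −4x³ ÷ −x³ = 4. Subtract (4)·D = −4x³ − 16x² + 8x + 32. Remainder: x + 3.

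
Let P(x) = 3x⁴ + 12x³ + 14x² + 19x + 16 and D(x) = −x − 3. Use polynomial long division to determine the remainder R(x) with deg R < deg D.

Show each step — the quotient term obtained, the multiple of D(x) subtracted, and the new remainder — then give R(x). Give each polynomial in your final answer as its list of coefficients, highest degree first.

R = [4]

Step 1: lead(3x⁴ + 12x³ + 14x² + 19x + 16) ÷ lead(D) = 3x⁴ ÷ −x = −3x³. Subtract (−3x³)·D = 3x⁴ + 9x³. Remainder: 3x³ + 14x² + 19x + 16.
Step 2: lead(3x³ + 14x² + 19x + 16) ÷ lead(D) = 3x³ ÷ −x = −3x². Subtract (−3x²)·D = 3x³ + 9x². Remainder: 5x² + 19x + 16.
Step 3: lead(5x² + 19x + 16) ÷ lead(D) = 5x² ÷ −x = −5x. Subtract (−5x)·D = 5x² + 15x. Remainder: 4x + 16.
Step 4: lead(4x + 16) ÷ lead(D) = 4x ÷ −x = −4. Subtract (−4)·D = 4x + 12. Remainder: 4.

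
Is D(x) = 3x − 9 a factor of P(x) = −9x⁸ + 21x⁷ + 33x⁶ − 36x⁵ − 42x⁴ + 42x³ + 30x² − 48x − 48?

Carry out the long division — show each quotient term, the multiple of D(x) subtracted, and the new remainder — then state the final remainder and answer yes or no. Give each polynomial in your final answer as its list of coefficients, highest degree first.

Step 1: lead(−9x⁸ + 21x⁷ + 33x⁶ − 36x⁵ − 42x⁴ + 42x³ + 30x² − 48x − 48) ÷ lead(D) = −9x⁸ ÷ 3x = −3x⁷. Subtract (−3x⁷)·D = −9x⁸ + 27x⁷. Remainder: −6x⁷ + 33x⁶ − 36x⁵ − 42x⁴ + 42x³ + 30x² − 48x − 48.
Step 2: lead(−6x⁷ + 33x⁶ − 36x⁵ − 42x⁴ + 42x³ + 30x² − 48x − 48) ÷ lead(D) = −6x⁷ ÷ 3x = −2x⁶. Subtract (−2x⁶)·D = −6x⁷ + 18x⁶. Remainder: 15x⁶ − 36x⁵ − 42x⁴ + 42x³ + 30x² − 48x − 48.
Step 3: lead(15x⁶ − 36x⁵ − 42x⁴ + 42x³ + 30x² − 48x − 48) ÷ lead(D) = 15x⁶ ÷ 3x = 5x⁵. Subtract (5x⁵)·D = 15x⁶ − 45x⁵. Remainder: 9x⁵ − 42x⁴ + 42x³ + 30x² − 48x − 48.
Step 4: lead(9x⁵ − 42x⁴ + 42x³ + 30x² − 48x − 48) ÷ lead(D) = 9x⁵ ÷ 3x = 3x⁴. Subtract (3x⁴)·D = 9x⁵ − 27x⁴. Remainder: −15x⁴ + 42x³ + 30x² − 48x − 48.
Step 5: lead(−15x⁴ + 42x³ + 30x² − 48x − 48) ÷ lead(D) = −15x⁴ ÷ 3x = −5x³. Subtract (−5x³)·D = −15x⁴ + 45x³. Remainder: −3x³ + 30x² − 48x − 48.
Step 6: lead(−3x³ + 30x² − 48x − 48) ÷ lead(D) = −3x³ ÷ 3x = −x². Subtract (−x²)·D = −3x³ + 9x². Remainder: 21x² − 48x − 48.
Step 7: lead(21x² − 48x − 48) ÷ lead(D) = 21x² ÷ 3x = 7x. Subtract (7x)·D = 21x² − 63x. Remainder: 15x − 48.
Step 8: lead(15x − 48) ÷ lead(D) = 15x ÷ 3x = 5. Subtract (5)·D = 15x − 45. Remainder: −3.

R = [-3], so D(x) is not a factor of P(x). no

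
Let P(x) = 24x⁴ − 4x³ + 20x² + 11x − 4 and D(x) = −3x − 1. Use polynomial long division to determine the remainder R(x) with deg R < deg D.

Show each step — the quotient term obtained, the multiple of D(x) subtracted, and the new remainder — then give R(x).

Step 1: lead(24x⁴ − 4x³ + 20x² + 11x − 4) ÷ lead(D) = 24x⁴ ÷ −3x = −8x³. Subtract (−8x³)·D = 24x⁴ + 8x³. Remainder: −12x³ + 20x² + 11x − 4.
Step 2: lead(−12x³ + 20x² + 11x − 4) ÷ lead(D) = −12x³ ÷ −3x = 4x². Subtract (4x²)·D = −12x³ − 4x². Remainder: 24x² + 11x − 4.
Step 3: lead(24x² + 11x − 4) ÷ lead(D) = 24x² ÷ −3x = −8x. Subtract (−8x)·D = 24x² + 8x. Remainder: 3x − 4.
Step 4: lead(3x − 4) ÷ lead(D) = 3x ÷ −3x = −1. Subtract (−1)·D = 3x + 1. Remainder: −5.

R(x) = −5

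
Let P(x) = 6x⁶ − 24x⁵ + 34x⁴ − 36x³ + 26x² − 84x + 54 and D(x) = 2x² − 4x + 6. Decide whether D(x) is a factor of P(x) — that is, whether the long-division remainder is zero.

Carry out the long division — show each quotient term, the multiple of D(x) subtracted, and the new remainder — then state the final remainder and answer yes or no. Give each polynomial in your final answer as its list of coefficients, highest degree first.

Step 1: lead(6x⁶ − 24x⁵ + 34x⁴ − 36x³ + 26x² − 84x + 54) ÷ lead(D) = 6x⁶ ÷ 2x² = 3x⁴. Subtract (3x⁴)·D = 6x⁶ − 12x⁵ + 18x⁴. Remainder: −12x⁵ + 16x⁴ − 36x³ + 26x² − 84x + 54.
Step 2: lead(−12x⁵ + 16x⁴ − 36x³ + 26x² − 84x + 54) ÷ lead(D) = −12x⁵ ÷ 2x² = −6x³. Subtract (−6x³)·D = −12x⁵ + 24x⁴ − 36x³. Remainder: −8x⁴ + 26x² − 84x + 54.
Step 3: lead(−8x⁴ + 26x² − 84x + 54) ÷ lead(D) = −8x⁴ ÷ 2x² = −4x². Subtract (−4x²)·D = −8x⁴ + 16x³ − 24x². Remainder: −16x³ + 50x² − 84x + 54.
Step 4: lead(−16x³ + 50x² − 84x + 54) ÷ lead(D) = −16x³ ÷ 2x² = −8x. Subtract (−8x)·D = −16x³ + 32x² − 48x. Remainder: 18x² − 36x + 54.
Step 5: lead(18x² − 36x + 54) ÷ lead(D) = 18x² ÷ 2x² = 9. Subtract (9)·D = 18x² − 36x + 54. Remainder: 0.

R = [0], so D(x) is a factor of P(x). yes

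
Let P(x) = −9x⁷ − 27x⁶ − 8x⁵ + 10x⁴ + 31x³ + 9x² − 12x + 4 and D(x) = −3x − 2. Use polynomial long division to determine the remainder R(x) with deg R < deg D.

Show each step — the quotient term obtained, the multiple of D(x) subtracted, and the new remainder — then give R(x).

R(x) = 8

Step 1: lead(−9x⁷ − 27x⁶ − 8x⁵ + 10x⁴ + 31x³ + 9x² − 12x + 4) ÷ lead(D) = −9x⁷ ÷ −3x = 3x⁶. Subtract (3x⁶)·D = −9x⁷ − 6x⁶. Remainder: −21x⁶ − 8x⁵ + 10x⁴ + 31x³ + 9x² − 12x + 4.
Step 2: lead(−21x⁶ − 8x⁵ + 10x⁴ + 31x³ + 9x² − 12x + 4) ÷ lead(D) = −21x⁶ ÷ −3x = 7x⁵. Subtract (7x⁵)·D = −21x⁶ − 14x⁵. Remainder: 6x⁵ + 10x⁴ + 31x³ + 9x² − 12x + 4.
Step 3: lead(6x⁵ + 10x⁴ + 31x³ + 9x² − 12x + 4) ÷ lead(D) = 6x⁵ ÷ −3x = −2x⁴. Subtract (−2x⁴)·D = 6x⁵ + 4x⁴. Remainder: 6x⁴ + 31x³ + 9x² − 12x + 4.
Step 4: lead(6x⁴ + 31x³ + 9x² − 12x + 4) ÷ lead(D) = 6x⁴ ÷ −3x = −2x³. Subtract (−2x³)·D = 6x⁴ + 4x³. Remainder: 27x³ + 9x² − 12x + 4.
Step 5: lead(27x³ + 9x² − 12x + 4) ÷ lead(D) = 27x³ ÷ −3x = −9x². Subtract (−9x²)·D = 27x³ + 18x². Remainder: −9x² − 12x + 4.
Step 6: lead(−9x² − 12x + 4) ÷ lead(D) = −9x² ÷ −3x = 3x. Subtract (3x)·D = −9x² − 6x. Remainder: −6x + 4.
Step 7: lead(−6x + 4) ÷ lead(D) = −6x ÷ −3x = 2. Subtract (2)·D = −6x − 4. Remainder: 8.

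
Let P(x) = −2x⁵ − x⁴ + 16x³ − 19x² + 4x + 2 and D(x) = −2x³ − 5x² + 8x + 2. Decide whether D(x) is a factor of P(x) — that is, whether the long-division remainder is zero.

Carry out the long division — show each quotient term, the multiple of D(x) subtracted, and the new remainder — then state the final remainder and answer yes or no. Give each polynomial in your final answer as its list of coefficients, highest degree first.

R = [0], so D(x) is a factor of P(x). yes

Step 1: lead(−2x⁵ − x⁴ + 16x³ − 19x² + 4x + 2) ÷ lead(D) = −2x⁵ ÷ −2x³ = x². Subtract (x²)·D = −2x⁵ − 5x⁴ + 8x³ + 2x². Remainder: 4x⁴ + 8x³ − 21x² + 4x + 2.
Step 2: lead(4x⁴ + 8x³ − 21x² + 4x + 2) ÷ lead(D) = 4x⁴ ÷ −2x³ = −2x. Subtract (−2x)·D = 4x⁴ + 10x³ − 16x² − 4x. Remainder: −2x³ − 5x² + 8x + 2.
Step 3: lead(−2x³ − 5x² + 8x + 2) ÷ lead(D) = −2x³ ÷ −2x³ = 1. Subtract (1)·D = −2x³ − 5x² + 8x + 2. Remainder: 0.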